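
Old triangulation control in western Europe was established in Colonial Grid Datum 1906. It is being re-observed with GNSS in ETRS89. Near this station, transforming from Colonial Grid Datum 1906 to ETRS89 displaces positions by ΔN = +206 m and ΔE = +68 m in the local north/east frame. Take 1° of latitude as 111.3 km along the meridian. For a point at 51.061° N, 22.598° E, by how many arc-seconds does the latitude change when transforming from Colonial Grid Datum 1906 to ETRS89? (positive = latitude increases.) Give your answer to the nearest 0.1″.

1° of latitude = 111.3 km, so Δφ = 206.0 / 111300 = 0.0018509° = 6.663″.

Δφ = 6.7″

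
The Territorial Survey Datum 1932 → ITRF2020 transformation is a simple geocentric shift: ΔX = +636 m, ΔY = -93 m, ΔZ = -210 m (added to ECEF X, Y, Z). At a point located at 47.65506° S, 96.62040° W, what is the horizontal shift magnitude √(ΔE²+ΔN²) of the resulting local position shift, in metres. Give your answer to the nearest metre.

655 m

The local east axis at (φ, λ) is (−sin λ, cos λ, 0), so ΔE = −sin(-96.62040°)·636 + cos(-96.62040°)·(-93) = 642.48 m.
The local north axis is (−sin φ cos λ, −sin φ sin λ, cos φ), giving ΔN = -54.195 + 68.278 − 141.454 = -127.37 m.
Horizontal magnitude = √(ΔE² + ΔN²) = √(642.48² + (-127.37)²) = 654.98 m.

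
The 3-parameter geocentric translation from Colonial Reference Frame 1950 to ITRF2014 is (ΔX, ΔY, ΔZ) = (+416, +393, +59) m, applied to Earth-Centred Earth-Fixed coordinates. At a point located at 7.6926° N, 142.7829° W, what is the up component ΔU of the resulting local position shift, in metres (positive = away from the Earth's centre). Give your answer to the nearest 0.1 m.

ΔU = -556.0 m

The local up (radial) axis is (cos φ cos λ, cos φ sin λ, sin φ), giving ΔU = -328.300 − 235.562 + 7.898 = -555.96 m.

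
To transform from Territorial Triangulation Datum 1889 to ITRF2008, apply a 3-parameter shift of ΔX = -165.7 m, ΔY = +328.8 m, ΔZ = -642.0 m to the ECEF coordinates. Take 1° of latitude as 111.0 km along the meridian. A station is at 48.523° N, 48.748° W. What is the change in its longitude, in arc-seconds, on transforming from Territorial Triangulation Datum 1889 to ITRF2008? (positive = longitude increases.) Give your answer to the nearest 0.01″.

sin φ = 0.749222, cos φ = 0.662319, sin λ = -0.751817, cos λ = 0.659372.
East component: ΔE = −sin λ·ΔX + cos λ·ΔY = −(-0.751817)(-165.7) + (0.659372)(328.8) = 92.23 m.
1° of latitude spans 111000 m; at latitude φ, 1° of longitude spans that × cos φ = 73517.4 m, so Δλ = 92.23 / 73517.4 × 3600 = 4.516″.

Δλ = 4.52″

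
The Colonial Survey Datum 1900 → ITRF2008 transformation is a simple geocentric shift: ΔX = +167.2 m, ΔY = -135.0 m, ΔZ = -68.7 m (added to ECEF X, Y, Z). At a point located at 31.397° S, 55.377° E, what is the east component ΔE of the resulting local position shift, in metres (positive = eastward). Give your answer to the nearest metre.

At φ = -31.397°, λ = 55.377°: sin φ = -0.520965, cos φ = 0.853578, sin λ = 0.822908, cos λ = 0.568174.
ΔE = −sin λ·ΔX + cos λ·ΔY = −(0.822908)·(167.2) + (0.568174)·(-135.0) = -214.29 m.

ΔE = -214 m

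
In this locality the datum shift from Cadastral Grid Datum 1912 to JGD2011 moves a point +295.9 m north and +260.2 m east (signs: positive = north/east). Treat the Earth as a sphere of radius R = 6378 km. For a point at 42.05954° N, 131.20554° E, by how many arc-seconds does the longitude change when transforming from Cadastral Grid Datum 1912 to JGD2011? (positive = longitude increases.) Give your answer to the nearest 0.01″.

Δλ = 11.33″

At latitude 42.05954°, cos φ = 0.742449.
One radian of longitude at latitude φ spans R cos φ, so Δλ = ΔE / (R cos φ) = 260.2 / (6378000 × 0.742449) = 5.4949e-05 rad = 11.334″.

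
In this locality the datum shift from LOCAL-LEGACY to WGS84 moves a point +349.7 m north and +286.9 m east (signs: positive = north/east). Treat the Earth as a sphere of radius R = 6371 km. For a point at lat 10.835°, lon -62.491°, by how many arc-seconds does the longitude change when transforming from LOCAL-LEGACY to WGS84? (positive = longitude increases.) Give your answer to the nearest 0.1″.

At latitude 10.835°, cos φ = 0.982173.
One radian of longitude at latitude φ spans R cos φ, so Δλ = ΔE / (R cos φ) = 286.9 / (6371000 × 0.982173) = 4.5850e-05 rad = 9.457″.

Δλ = 9.5″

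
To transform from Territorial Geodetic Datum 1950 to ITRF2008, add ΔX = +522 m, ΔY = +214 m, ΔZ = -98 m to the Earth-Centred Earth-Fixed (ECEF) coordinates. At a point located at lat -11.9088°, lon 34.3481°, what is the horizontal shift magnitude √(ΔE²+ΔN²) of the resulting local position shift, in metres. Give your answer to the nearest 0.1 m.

119.2 m

At φ = -11.9088°, λ = 34.3481°: sin φ = -0.206354, cos φ = 0.978477, sin λ = 0.564219, cos λ = 0.825625.
ΔE = −sin λ·ΔX + cos λ·ΔY = −(0.564219)·(522) + (0.825625)·(214) = -117.84 m.
ΔN = −sin φ cos λ·ΔX − sin φ sin λ·ΔY + cos φ·ΔZ = −(-0.206354)(0.825625)(522) − (-0.206354)(0.564219)(214) + (0.978477)(-98) = 17.96 m.
Horizontal magnitude = √(ΔE² + ΔN²) = √((-117.84)² + 17.96²) = 119.20 m.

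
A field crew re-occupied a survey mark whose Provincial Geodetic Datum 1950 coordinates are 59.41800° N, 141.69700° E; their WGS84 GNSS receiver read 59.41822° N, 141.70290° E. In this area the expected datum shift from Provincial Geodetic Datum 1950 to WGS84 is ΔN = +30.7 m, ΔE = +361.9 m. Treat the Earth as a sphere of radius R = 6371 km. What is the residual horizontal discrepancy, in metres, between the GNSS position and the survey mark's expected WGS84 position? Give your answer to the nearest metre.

Observed coordinate differences: Δφ = +0.00022°, Δλ = +0.00590°.
Converting to metres (1° lat = 111195 m, cos φ = 0.508771): observed ΔN = 24.5 m, observed ΔE = 333.8 m.
Subtracting the expected shift leaves a residual of 24.5 − (30.7) = -6.2 m north and 333.8 − (361.9) = -28.1 m east.
Residual distance = √((-6.2)² + (-28.1)²) = 28.8 m.

29 m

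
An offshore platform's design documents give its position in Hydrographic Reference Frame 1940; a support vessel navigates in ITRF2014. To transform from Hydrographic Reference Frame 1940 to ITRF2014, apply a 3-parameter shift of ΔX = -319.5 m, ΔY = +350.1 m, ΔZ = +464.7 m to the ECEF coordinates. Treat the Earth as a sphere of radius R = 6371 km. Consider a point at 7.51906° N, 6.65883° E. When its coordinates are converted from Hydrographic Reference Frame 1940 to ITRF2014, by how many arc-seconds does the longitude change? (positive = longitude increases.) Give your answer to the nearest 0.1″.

Δλ = 12.6″

sin φ = 0.130856, cos φ = 0.991401, sin λ = 0.115957, cos λ = 0.993254.
East component: ΔE = −sin λ·ΔX + cos λ·ΔY = −(0.115957)(-319.5) + (0.993254)(350.1) = 384.79 m.
1° of latitude spans πR/180 = 111195 m; at latitude φ, 1° of longitude spans that × cos φ = 110238.8 m, so Δλ = 384.79 / 110238.8 × 3600 = 12.566″.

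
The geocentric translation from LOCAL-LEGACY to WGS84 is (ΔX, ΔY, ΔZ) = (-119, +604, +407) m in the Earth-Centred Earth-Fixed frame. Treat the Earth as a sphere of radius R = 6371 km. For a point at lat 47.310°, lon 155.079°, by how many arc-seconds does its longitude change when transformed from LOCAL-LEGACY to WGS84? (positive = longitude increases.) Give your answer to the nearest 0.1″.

Δλ = -23.8″

sin φ = 0.735033, cos φ = 0.678031, sin λ = 0.421368, cos λ = -0.906890.
East component: ΔE = −sin λ·ΔX + cos λ·ΔY = −(0.421368)(-119) + (-0.906890)(604) = -497.62 m.
1° of latitude spans πR/180 = 111195 m; at latitude φ, 1° of longitude spans that × cos φ = 75393.7 m, so Δλ = -497.62 / 75393.7 × 3600 = -23.761″.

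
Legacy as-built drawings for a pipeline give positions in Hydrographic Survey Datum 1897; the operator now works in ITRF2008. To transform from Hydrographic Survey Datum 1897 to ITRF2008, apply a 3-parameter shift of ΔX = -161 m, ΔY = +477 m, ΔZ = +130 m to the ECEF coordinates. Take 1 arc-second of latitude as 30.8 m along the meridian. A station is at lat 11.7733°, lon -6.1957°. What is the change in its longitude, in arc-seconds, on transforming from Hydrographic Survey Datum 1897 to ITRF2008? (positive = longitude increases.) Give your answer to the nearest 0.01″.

Δλ = 15.15″

sin φ = 0.204040, cos φ = 0.978963, sin λ = -0.107925, cos λ = 0.994159.
East component: ΔE = −sin λ·ΔX + cos λ·ΔY = −(-0.107925)(-161) + (0.994159)(477) = 456.84 m.
1° of latitude spans 3600 × 30.80 = 110880 m; at latitude φ, 1° of longitude spans that × cos φ = 108547.4 m, so Δλ = 456.84 / 108547.4 × 3600 = 15.151″.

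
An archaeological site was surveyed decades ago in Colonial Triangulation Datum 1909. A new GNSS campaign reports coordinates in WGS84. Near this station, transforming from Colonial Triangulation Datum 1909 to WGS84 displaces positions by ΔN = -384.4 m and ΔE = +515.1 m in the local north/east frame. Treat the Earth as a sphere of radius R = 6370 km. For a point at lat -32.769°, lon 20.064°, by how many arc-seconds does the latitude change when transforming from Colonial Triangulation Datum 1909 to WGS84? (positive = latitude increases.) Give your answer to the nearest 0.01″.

On a sphere of radius R, 1 rad of latitude = R, so Δφ = ΔN / R = -384.4 / 6370000 = -6.0345e-05 rad = -12.447″.

Δφ = -12.45″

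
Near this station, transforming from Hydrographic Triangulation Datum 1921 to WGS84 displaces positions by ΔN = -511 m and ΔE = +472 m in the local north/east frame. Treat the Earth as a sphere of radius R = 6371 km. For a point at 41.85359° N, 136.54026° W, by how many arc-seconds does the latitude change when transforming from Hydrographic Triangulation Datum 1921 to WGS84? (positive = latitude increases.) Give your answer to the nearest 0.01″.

On a sphere of radius R, 1 rad of latitude = R, so Δφ = ΔN / R = -511.0 / 6371000 = -8.0207e-05 rad = -16.544″.

Δφ = -16.54″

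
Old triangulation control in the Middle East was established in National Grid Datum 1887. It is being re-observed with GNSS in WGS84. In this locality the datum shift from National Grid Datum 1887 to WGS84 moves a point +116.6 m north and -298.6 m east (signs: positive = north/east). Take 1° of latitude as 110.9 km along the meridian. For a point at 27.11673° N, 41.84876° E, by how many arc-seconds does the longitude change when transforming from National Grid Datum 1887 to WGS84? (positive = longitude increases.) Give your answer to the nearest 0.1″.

At latitude 27.11673°, cos φ = 0.890080.
1° of longitude at this latitude = 110.9 × cos φ = 98.71 km, so Δλ = -298.6 / 98709.8 = -0.0030250° = -10.890″.

Δλ = -10.9″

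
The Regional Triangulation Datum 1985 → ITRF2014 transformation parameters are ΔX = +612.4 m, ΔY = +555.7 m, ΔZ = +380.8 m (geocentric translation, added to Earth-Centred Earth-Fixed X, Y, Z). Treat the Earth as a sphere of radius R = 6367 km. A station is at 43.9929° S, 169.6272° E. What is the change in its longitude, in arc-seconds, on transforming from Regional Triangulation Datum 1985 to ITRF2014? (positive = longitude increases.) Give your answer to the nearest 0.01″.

sin φ = -0.694569, cos φ = 0.719426, sin λ = 0.180052, cos λ = -0.983657.
East component: ΔE = −sin λ·ΔX + cos λ·ΔY = −(0.180052)(612.4) + (-0.983657)(555.7) = -656.88 m.
1° of latitude spans πR/180 = 111125 m; at latitude φ, 1° of longitude spans that × cos φ = 79946.3 m, so Δλ = -656.88 / 79946.3 × 3600 = -29.580″.

Δλ = -29.58″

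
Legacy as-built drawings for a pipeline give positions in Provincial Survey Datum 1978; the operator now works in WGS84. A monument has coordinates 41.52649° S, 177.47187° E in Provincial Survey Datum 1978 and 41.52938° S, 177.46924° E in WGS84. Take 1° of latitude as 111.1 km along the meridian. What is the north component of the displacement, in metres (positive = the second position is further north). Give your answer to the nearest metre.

ΔN = -321 m

Δφ = -41.52938° − -41.52649° = -0.00289°; Δλ = 177.46924° − 177.47187° = -0.00263°.
ΔN = Δφ × 111100 = -321.1 m; ΔE = Δλ × 111100 × cos(-41.52649°) = -0.00263 × 111100 × 0.748649 = -218.8 m.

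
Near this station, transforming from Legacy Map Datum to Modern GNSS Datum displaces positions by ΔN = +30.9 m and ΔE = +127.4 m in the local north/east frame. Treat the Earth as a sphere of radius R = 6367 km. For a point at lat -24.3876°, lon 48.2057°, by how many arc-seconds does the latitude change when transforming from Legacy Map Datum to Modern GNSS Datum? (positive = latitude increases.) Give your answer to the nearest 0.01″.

On a sphere of radius R, 1 rad of latitude = R, so Δφ = ΔN / R = 30.9 / 6367000 = 4.8531e-06 rad = 1.001″.

Δφ = 1.00″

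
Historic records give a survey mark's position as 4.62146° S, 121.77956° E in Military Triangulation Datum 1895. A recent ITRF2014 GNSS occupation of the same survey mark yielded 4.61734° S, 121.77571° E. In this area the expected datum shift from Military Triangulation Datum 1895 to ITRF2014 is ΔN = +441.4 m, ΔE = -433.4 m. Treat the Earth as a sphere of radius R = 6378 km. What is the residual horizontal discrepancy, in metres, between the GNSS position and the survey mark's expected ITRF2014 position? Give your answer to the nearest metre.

Observed coordinate differences: Δφ = +0.00412°, Δλ = -0.00385°.
Converting to metres (1° lat = 111317 m, cos φ = 0.996749): observed ΔN = 458.6 m, observed ΔE = -427.2 m.
Subtracting the expected shift leaves a residual of 458.6 − (441.4) = 17.2 m north and -427.2 − (-433.4) = 6.2 m east.
Residual distance = √(17.2² + 6.2²) = 18.3 m.

18 m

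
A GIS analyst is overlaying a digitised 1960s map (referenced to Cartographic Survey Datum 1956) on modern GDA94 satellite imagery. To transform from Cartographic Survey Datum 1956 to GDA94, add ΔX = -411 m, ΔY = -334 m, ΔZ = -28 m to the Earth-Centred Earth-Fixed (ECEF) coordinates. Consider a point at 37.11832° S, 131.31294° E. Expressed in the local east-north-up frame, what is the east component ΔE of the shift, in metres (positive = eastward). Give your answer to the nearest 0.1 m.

The local east axis at (φ, λ) is (−sin λ, cos λ, 0), so ΔE = −sin(131.31294°)·(-411) + cos(131.31294°)·(-334) = 529.21 m.

ΔE = 529.2 m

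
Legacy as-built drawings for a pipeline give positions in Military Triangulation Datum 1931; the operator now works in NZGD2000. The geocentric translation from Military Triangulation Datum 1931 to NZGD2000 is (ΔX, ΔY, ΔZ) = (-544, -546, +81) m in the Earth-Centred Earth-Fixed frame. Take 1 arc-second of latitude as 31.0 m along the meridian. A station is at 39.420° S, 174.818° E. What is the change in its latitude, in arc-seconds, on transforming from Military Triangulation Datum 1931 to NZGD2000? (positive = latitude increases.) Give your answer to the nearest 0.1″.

sin φ = -0.635000, cos φ = 0.772512, sin λ = 0.090320, cos λ = -0.995913.
North component: ΔN = −sin φ cos λ·ΔX − sin φ sin λ·ΔY + cos φ·ΔZ = −(-0.635000)(-0.995913)(-544) − (-0.635000)(0.090320)(-546) + (0.772512)(81) = 375.29 m.
1° of latitude spans 3600 × 31.00 = 111600 m, so Δφ = 375.29 / 111600 × 3600 = 12.106″.

Δφ = 12.1″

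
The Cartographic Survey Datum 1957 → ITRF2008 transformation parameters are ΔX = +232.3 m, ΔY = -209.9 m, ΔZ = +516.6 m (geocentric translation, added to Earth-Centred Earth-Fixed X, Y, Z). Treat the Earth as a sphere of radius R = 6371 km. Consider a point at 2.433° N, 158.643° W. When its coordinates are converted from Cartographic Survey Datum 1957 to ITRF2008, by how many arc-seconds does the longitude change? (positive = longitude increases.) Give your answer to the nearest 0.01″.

Δλ = 9.08″

sin φ = 0.042451, cos φ = 0.999099, sin λ = -0.364178, cos λ = -0.931329.
East component: ΔE = −sin λ·ΔX + cos λ·ΔY = −(-0.364178)(232.3) + (-0.931329)(-209.9) = 280.08 m.
1° of latitude spans πR/180 = 111195 m; at latitude φ, 1° of longitude spans that × cos φ = 111094.7 m, so Δλ = 280.08 / 111094.7 × 3600 = 9.076″.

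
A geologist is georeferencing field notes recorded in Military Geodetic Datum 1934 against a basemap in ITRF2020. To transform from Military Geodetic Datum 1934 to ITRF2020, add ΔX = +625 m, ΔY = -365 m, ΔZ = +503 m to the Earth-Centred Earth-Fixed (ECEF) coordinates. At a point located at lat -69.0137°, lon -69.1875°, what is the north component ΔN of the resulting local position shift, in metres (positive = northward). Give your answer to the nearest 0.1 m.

The local north axis is (−sin φ cos λ, −sin φ sin λ, cos φ), giving ΔN = 207.339 + 318.551 + 180.147 = 706.04 m.

ΔN = 706.0 m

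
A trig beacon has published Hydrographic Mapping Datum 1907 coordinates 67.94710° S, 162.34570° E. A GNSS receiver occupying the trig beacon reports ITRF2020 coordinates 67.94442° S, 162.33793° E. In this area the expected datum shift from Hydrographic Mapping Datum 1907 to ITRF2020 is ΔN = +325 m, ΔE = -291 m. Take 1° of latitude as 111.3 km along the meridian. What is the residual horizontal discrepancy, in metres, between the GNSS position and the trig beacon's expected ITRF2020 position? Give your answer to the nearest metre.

Observed coordinate differences: Δφ = +0.00268°, Δλ = -0.00777°.
Converting to metres (1° lat = 111300 m, cos φ = 0.375462): observed ΔN = 298.3 m, observed ΔE = -324.7 m.
Subtracting the expected shift leaves a residual of 298.3 − (325) = -26.7 m north and -324.7 − (-291) = -33.7 m east.
Residual distance = √((-26.7)² + (-33.7)²) = 43.0 m.

43 m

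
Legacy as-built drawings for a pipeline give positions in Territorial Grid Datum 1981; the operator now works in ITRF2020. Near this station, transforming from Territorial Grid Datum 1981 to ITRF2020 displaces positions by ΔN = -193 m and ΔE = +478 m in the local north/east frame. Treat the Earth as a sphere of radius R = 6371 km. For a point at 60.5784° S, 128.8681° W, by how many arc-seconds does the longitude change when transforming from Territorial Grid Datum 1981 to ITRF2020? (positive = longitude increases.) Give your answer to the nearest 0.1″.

At latitude -60.5784°, cos φ = 0.491232.
One radian of longitude at latitude φ spans R cos φ, so Δλ = ΔE / (R cos φ) = 478.0 / (6371000 × 0.491232) = 1.5273e-04 rad = 31.503″.

Δλ = 31.5″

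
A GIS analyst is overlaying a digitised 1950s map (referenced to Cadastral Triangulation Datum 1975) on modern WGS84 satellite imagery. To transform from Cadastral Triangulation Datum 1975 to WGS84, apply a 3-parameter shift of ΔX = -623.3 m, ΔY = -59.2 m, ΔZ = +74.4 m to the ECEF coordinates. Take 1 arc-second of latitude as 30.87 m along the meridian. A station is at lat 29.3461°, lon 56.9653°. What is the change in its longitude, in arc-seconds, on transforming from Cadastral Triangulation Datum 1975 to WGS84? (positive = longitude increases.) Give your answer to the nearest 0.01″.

sin φ = 0.490084, cos φ = 0.871675, sin λ = 0.838341, cos λ = 0.545147.
East component: ΔE = −sin λ·ΔX + cos λ·ΔY = −(0.838341)(-623.3) + (0.545147)(-59.2) = 490.26 m.
1° of latitude spans 3600 × 30.87 = 111132 m; at latitude φ, 1° of longitude spans that × cos φ = 96871.0 m, so Δλ = 490.26 / 96871.0 × 3600 = 18.220″.

Δλ = 18.22″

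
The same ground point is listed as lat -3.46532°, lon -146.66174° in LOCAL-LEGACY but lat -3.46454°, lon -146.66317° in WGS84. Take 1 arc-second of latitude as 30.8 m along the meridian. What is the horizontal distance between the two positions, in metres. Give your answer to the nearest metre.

180 m

Δφ = -3.46454° − -3.46532° = +0.00078°; Δλ = -146.66317° − -146.66174° = -0.00143°.
1° of latitude = 3600 × 30.80 = 110880 m.
ΔN = Δφ × 110880 = 86.5 m; ΔE = Δλ × 110880 × cos(-3.46532°) = -0.00143 × 110880 × 0.998172 = -158.3 m.
Distance = √(ΔE² + ΔN²) = √((-158.3)² + 86.5²) = 180.4 m.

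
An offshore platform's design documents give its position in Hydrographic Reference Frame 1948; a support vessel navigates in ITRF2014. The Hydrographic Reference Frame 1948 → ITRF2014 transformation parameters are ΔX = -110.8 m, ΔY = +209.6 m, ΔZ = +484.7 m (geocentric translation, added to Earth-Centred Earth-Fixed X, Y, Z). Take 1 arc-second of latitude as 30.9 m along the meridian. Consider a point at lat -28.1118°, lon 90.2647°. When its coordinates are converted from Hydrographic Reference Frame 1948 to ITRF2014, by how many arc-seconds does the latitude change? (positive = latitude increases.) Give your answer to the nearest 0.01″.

sin φ = -0.471194, cos φ = 0.882030, sin λ = 0.999989, cos λ = -0.004620.
North component: ΔN = −sin φ cos λ·ΔX − sin φ sin λ·ΔY + cos φ·ΔZ = −(-0.471194)(-0.004620)(-110.8) − (-0.471194)(0.999989)(209.6) + (0.882030)(484.7) = 526.52 m.
1° of latitude spans 3600 × 30.90 = 111240 m, so Δφ = 526.52 / 111240 × 3600 = 17.040″.

Δφ = 17.04″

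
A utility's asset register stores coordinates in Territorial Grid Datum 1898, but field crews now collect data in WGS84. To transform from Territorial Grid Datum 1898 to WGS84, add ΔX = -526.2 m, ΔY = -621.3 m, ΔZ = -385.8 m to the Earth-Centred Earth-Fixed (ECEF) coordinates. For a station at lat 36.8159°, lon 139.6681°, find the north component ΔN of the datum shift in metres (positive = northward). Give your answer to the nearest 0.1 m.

At φ = 36.8159°, λ = 139.6681°: sin φ = 0.599246, cos φ = 0.800565, sin λ = 0.647214, cos λ = -0.762308.
ΔN = −sin φ cos λ·ΔX − sin φ sin λ·ΔY + cos φ·ΔZ = −(0.599246)(-0.762308)(-526.2) − (0.599246)(0.647214)(-621.3) + (0.800565)(-385.8) = -308.27 m.

ΔN = -308.3 m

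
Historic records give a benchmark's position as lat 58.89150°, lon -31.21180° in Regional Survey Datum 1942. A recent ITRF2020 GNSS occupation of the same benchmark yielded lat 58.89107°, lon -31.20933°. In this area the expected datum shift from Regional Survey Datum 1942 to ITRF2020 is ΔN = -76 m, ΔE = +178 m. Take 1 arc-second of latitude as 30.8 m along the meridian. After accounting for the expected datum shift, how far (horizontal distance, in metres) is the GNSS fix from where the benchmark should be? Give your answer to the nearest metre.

46 m

Observed coordinate differences: Δφ = -0.00043°, Δλ = +0.00247°.
Converting to metres (1° lat = 110880 m, cos φ = 0.516660): observed ΔN = -47.7 m, observed ΔE = 141.5 m.
Subtracting the expected shift leaves a residual of -47.7 − (-76) = 28.3 m north and 141.5 − (178) = -36.5 m east.
Residual distance = √(28.3² + (-36.5)²) = 46.2 m.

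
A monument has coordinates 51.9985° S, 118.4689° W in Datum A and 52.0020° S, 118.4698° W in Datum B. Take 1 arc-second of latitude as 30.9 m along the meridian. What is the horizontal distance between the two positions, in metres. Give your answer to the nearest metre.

Δφ = -52.0020° − -51.9985° = -0.0035°; Δλ = -118.4698° − -118.4689° = -0.0009°.
1° of latitude = 3600 × 30.90 = 111240 m.
ΔN = Δφ × 111240 = -389.3 m; ΔE = Δλ × 111240 × cos(-51.9985°) = -0.0009 × 111240 × 0.615682 = -61.6 m.
Distance = √(ΔE² + ΔN²) = √((-61.6)² + (-389.3)²) = 394.2 m.

394 m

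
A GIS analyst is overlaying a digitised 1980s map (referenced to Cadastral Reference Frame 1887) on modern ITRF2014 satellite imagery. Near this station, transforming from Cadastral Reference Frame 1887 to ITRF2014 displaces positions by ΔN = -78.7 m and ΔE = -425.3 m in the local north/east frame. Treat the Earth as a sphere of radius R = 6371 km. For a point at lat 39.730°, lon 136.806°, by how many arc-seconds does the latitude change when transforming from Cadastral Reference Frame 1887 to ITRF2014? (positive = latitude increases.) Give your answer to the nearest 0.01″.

Δφ = -2.55″

On a sphere of radius R, 1 rad of latitude = R, so Δφ = ΔN / R = -78.7 / 6371000 = -1.2353e-05 rad = -2.548″.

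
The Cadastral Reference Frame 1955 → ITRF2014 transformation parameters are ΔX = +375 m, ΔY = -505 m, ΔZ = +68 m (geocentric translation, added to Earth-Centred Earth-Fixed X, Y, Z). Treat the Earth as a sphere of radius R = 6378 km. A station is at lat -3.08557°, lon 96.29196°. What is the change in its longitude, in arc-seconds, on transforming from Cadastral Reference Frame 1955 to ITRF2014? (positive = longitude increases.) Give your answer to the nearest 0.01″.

sin φ = -0.053827, cos φ = 0.998550, sin λ = 0.993976, cos λ = -0.109595.
East component: ΔE = −sin λ·ΔX + cos λ·ΔY = −(0.993976)(375) + (-0.109595)(-505) = -317.40 m.
1° of latitude spans πR/180 = 111317 m; at latitude φ, 1° of longitude spans that × cos φ = 111155.7 m, so Δλ = -317.40 / 111155.7 × 3600 = -10.279″.

Δλ = -10.28″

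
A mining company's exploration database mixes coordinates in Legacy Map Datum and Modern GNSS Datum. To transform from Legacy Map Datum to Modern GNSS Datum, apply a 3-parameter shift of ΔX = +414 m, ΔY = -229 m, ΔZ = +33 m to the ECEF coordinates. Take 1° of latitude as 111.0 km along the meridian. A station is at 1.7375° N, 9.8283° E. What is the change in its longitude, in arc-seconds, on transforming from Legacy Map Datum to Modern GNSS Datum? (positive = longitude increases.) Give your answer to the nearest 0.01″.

Δλ = -9.61″

sin φ = 0.030320, cos φ = 0.999540, sin λ = 0.170696, cos λ = 0.985324.
East component: ΔE = −sin λ·ΔX + cos λ·ΔY = −(0.170696)(414) + (0.985324)(-229) = -296.31 m.
1° of latitude spans 111000 m; at latitude φ, 1° of longitude spans that × cos φ = 110949.0 m, so Δλ = -296.31 / 110949.0 × 3600 = -9.614″.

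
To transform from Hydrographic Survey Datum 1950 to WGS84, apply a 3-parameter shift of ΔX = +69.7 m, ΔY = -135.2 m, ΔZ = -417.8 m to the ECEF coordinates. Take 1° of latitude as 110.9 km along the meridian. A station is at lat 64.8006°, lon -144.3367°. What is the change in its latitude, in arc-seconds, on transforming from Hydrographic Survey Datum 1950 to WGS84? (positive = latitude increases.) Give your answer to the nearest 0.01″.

Δφ = -6.43″

sin φ = 0.904832, cos φ = 0.425770, sin λ = -0.583021, cos λ = -0.812457.
North component: ΔN = −sin φ cos λ·ΔX − sin φ sin λ·ΔY + cos φ·ΔZ = −(0.904832)(-0.812457)(69.7) − (0.904832)(-0.583021)(-135.2) + (0.425770)(-417.8) = -197.97 m.
1° of latitude spans 110900 m, so Δφ = -197.97 / 110900 × 3600 = -6.426″.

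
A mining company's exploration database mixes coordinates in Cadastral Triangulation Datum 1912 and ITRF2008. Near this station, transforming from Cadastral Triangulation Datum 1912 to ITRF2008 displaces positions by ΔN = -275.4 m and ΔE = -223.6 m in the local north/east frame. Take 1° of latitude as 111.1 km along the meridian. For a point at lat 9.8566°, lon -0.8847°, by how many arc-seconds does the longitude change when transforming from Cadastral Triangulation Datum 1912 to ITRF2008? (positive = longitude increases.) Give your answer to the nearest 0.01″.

Δλ = -7.35″

At latitude 9.8566°, cos φ = 0.985239.
1° of longitude at this latitude = 111.1 × cos φ = 109.46 km, so Δλ = -223.6 / 109460.1 = -0.0020428° = -7.354″.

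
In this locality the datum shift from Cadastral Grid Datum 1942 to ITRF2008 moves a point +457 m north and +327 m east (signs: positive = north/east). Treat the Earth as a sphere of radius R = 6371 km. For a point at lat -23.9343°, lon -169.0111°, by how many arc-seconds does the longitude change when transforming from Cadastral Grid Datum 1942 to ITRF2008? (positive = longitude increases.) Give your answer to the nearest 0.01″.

Δλ = 11.58″

At latitude -23.9343°, cos φ = 0.914011.
One radian of longitude at latitude φ spans R cos φ, so Δλ = ΔE / (R cos φ) = 327.0 / (6371000 × 0.914011) = 5.6155e-05 rad = 11.583″.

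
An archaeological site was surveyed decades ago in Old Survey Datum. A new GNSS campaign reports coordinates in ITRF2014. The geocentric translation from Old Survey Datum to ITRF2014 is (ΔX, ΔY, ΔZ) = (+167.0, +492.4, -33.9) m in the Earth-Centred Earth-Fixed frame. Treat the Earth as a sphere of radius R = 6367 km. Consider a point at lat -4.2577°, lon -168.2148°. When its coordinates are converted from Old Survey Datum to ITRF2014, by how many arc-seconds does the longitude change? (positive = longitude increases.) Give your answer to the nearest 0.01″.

Δλ = -14.55″

sin φ = -0.074243, cos φ = 0.997240, sin λ = -0.204243, cos λ = -0.978920.
East component: ΔE = −sin λ·ΔX + cos λ·ΔY = −(-0.204243)(167.0) + (-0.978920)(492.4) = -447.91 m.
1° of latitude spans πR/180 = 111125 m; at latitude φ, 1° of longitude spans that × cos φ = 110818.4 m, so Δλ = -447.91 / 110818.4 × 3600 = -14.551″.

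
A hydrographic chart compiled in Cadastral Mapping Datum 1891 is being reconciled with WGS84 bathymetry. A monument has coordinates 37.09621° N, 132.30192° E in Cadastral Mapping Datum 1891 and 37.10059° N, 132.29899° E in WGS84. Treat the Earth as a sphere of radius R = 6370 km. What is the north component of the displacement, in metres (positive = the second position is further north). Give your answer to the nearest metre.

ΔN = 487 m

Δφ = 37.10059° − 37.09621° = +0.00438°; Δλ = 132.29899° − 132.30192° = -0.00293°.
1° along a meridian = πR/180 = 111177 m.
ΔN = Δφ × 111177 = 487.0 m; ΔE = Δλ × 111177 × cos(37.09621°) = -0.00293 × 111177 × 0.797624 = -259.8 m.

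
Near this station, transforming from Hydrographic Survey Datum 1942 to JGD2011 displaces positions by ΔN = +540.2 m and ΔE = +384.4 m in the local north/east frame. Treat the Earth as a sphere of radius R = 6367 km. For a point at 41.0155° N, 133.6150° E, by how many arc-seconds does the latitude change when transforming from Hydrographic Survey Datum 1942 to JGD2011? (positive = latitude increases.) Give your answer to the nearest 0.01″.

On a sphere of radius R, 1 rad of latitude = R, so Δφ = ΔN / R = 540.2 / 6367000 = 8.4844e-05 rad = 17.500″.

Δφ = 17.50″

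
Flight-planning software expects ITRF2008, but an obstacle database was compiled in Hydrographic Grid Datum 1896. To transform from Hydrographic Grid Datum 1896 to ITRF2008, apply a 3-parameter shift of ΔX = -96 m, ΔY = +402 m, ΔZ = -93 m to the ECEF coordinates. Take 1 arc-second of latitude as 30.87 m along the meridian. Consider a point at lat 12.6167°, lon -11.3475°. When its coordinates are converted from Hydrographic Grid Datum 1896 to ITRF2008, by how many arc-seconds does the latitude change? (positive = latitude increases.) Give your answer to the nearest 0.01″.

sin φ = 0.218428, cos φ = 0.975853, sin λ = -0.196759, cos λ = 0.980452.
North component: ΔN = −sin φ cos λ·ΔX − sin φ sin λ·ΔY + cos φ·ΔZ = −(0.218428)(0.980452)(-96) − (0.218428)(-0.196759)(402) + (0.975853)(-93) = -52.92 m.
1° of latitude spans 3600 × 30.87 = 111132 m, so Δφ = -52.92 / 111132 × 3600 = -1.714″.

Δφ = -1.71″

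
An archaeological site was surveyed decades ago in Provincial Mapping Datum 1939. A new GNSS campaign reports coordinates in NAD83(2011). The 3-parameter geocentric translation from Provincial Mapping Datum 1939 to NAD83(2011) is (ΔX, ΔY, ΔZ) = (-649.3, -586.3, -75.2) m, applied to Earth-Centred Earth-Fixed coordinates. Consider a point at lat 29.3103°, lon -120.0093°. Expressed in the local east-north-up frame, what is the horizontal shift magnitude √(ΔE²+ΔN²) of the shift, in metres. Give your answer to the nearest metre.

544 m

At φ = 29.3103°, λ = -120.0093°: sin φ = 0.489539, cos φ = 0.871981, sin λ = -0.865944, cos λ = -0.500141.
ΔE = −sin λ·ΔX + cos λ·ΔY = −(-0.865944)·(-649.3) + (-0.500141)·(-586.3) = -269.03 m.
ΔN = −sin φ cos λ·ΔX − sin φ sin λ·ΔY + cos φ·ΔZ = −(0.489539)(-0.500141)(-649.3) − (0.489539)(-0.865944)(-586.3) + (0.871981)(-75.2) = -473.09 m.
Horizontal magnitude = √(ΔE² + ΔN²) = √((-269.03)² + (-473.09)²) = 544.23 m.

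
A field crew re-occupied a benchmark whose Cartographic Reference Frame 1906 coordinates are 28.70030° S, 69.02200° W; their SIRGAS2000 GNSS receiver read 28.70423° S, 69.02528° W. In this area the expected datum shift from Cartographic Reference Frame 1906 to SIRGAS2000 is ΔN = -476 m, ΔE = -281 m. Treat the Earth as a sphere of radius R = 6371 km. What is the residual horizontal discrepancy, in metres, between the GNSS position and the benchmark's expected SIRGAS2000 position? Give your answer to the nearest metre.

Observed coordinate differences: Δφ = -0.00393°, Δλ = -0.00328°.
Converting to metres (1° lat = 111195 m, cos φ = 0.877144): observed ΔN = -437.0 m, observed ΔE = -319.9 m.
Subtracting the expected shift leaves a residual of -437.0 − (-476) = 39.0 m north and -319.9 − (-281) = -38.9 m east.
Residual distance = √(39.0² + (-38.9)²) = 55.1 m.

55 m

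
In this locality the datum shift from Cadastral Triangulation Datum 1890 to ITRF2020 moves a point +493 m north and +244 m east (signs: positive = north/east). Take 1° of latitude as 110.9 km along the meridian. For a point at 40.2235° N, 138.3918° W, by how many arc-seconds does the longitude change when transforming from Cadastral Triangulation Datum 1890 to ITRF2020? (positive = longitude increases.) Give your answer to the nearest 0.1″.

At latitude 40.2235°, cos φ = 0.763531.
1° of longitude at this latitude = 110.9 × cos φ = 84.68 km, so Δλ = 244.0 / 84675.6 = 0.0028816° = 10.374″.

Δλ = 10.4″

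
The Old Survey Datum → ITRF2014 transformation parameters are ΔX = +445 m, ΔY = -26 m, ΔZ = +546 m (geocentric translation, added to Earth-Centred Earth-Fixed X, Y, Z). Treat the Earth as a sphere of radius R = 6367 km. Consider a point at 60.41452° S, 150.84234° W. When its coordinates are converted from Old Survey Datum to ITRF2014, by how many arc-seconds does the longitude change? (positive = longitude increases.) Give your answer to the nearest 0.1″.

sin φ = -0.869620, cos φ = 0.493722, sin λ = -0.487214, cos λ = -0.873282.
East component: ΔE = −sin λ·ΔX + cos λ·ΔY = −(-0.487214)(445) + (-0.873282)(-26) = 239.52 m.
1° of latitude spans πR/180 = 111125 m; at latitude φ, 1° of longitude spans that × cos φ = 54864.9 m, so Δλ = 239.52 / 54864.9 × 3600 = 15.716″.

Δλ = 15.7″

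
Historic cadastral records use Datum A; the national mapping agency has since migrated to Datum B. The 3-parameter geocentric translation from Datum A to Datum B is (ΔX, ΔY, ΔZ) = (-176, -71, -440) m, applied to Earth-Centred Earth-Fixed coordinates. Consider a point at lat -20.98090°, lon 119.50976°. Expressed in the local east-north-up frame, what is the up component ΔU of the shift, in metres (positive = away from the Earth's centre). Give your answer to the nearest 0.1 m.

At φ = -20.98090°, λ = 119.50976°: sin φ = -0.358057, cos φ = 0.933700, sin λ = 0.870272, cos λ = -0.492572.
ΔU = cos φ cos λ·ΔX + cos φ sin λ·ΔY + sin φ·ΔZ = (0.933700)(-0.492572)(-176) + (0.933700)(0.870272)(-71) + (-0.358057)(-440) = 180.80 m.

ΔU = 180.8 m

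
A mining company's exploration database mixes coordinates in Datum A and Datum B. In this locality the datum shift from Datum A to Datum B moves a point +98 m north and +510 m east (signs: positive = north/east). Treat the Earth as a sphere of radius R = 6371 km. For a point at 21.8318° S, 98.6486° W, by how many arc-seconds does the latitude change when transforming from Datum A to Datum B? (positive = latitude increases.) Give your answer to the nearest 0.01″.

Δφ = 3.17″

On a sphere of radius R, 1 rad of latitude = R, so Δφ = ΔN / R = 98.0 / 6371000 = 1.5382e-05 rad = 3.173″.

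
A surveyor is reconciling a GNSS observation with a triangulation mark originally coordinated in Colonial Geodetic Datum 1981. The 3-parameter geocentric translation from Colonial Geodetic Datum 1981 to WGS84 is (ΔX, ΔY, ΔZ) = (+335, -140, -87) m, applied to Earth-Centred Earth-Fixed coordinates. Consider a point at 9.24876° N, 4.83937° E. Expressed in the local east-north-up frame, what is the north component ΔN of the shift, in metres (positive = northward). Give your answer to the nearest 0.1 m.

ΔN = -137.6 m

The local north axis is (−sin φ cos λ, −sin φ sin λ, cos φ), giving ΔN = -53.650 + 1.898 − 85.869 = -137.62 m.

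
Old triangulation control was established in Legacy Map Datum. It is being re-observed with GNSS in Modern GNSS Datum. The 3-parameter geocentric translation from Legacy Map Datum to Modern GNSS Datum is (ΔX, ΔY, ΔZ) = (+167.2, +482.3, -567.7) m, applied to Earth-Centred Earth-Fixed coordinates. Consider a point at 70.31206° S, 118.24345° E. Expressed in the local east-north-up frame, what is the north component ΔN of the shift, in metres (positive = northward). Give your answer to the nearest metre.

The local north axis is (−sin φ cos λ, −sin φ sin λ, cos φ), giving ΔN = -74.497 + 400.042 − 191.256 = 134.29 m.

ΔN = 134 m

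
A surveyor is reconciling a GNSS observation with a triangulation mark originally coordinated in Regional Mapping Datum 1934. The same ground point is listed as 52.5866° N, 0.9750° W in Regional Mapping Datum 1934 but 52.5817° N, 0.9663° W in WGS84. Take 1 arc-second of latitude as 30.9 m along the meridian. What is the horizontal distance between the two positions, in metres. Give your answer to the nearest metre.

Δφ = 52.5817° − 52.5866° = -0.0049°; Δλ = -0.9663° − -0.9750° = +0.0087°.
1° of latitude = 3600 × 30.90 = 111240 m.
ΔN = Δφ × 111240 = -545.1 m; ΔE = Δλ × 111240 × cos(52.5866°) = +0.0087 × 111240 × 0.607562 = 588.0 m.
Distance = √(ΔE² + ΔN²) = √(588.0² + (-545.1)²) = 801.8 m.

802 m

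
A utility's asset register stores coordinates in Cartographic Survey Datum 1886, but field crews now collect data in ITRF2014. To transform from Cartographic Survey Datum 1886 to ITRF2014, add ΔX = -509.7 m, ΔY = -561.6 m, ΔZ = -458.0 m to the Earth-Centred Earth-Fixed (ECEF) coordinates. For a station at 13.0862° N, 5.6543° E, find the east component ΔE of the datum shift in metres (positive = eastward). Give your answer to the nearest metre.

ΔE = -509 m

At φ = 13.0862°, λ = 5.6543°: sin φ = 0.226417, cos φ = 0.974031, sin λ = 0.098526, cos λ = 0.995134.
ΔE = −sin λ·ΔX + cos λ·ΔY = −(0.098526)·(-509.7) + (0.995134)·(-561.6) = -508.65 m.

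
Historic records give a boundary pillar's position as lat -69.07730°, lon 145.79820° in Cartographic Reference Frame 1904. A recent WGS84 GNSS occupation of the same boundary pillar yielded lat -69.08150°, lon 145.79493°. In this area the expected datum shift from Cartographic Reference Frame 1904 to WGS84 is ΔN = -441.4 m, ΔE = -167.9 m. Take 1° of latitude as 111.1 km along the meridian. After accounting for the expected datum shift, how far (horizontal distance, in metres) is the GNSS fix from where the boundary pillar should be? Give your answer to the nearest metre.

Observed coordinate differences: Δφ = -0.00420°, Δλ = -0.00327°.
Converting to metres (1° lat = 111100 m, cos φ = 0.357108): observed ΔN = -466.6 m, observed ΔE = -129.7 m.
Subtracting the expected shift leaves a residual of -466.6 − (-441.4) = -25.2 m north and -129.7 − (-167.9) = 38.2 m east.
Residual distance = √((-25.2)² + 38.2²) = 45.7 m.

46 m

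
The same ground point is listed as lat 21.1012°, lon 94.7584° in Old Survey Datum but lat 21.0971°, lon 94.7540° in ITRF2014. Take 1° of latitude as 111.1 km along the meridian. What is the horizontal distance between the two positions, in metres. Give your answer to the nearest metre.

645 m

Δφ = 21.0971° − 21.1012° = -0.0041°; Δλ = 94.7540° − 94.7584° = -0.0044°.
ΔN = Δφ × 111100 = -455.5 m; ΔE = Δλ × 111100 × cos(21.1012°) = -0.0044 × 111100 × 0.932946 = -456.1 m.
Distance = √(ΔE² + ΔN²) = √((-456.1)² + (-455.5)²) = 644.6 m.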